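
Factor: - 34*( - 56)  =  1904  =  2^4*7^1*17^1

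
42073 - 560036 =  - 517963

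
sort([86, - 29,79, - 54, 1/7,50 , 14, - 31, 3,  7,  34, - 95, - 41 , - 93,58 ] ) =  [ - 95, - 93, - 54,-41, - 31 ,-29,1/7,3,7,14,34,50, 58,79,86 ] 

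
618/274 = 2+35/137= 2.26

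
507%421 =86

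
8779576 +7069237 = 15848813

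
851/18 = 851/18 = 47.28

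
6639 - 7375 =  -  736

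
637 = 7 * 91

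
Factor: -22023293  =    -  22023293^1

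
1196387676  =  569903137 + 626484539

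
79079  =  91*869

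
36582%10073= 6363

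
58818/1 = 58818=58818.00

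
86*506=43516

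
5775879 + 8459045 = 14234924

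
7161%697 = 191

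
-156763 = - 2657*59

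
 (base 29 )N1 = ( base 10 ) 668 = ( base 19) 1g3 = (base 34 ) JM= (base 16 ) 29C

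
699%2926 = 699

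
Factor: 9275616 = 2^5*3^2*7^1 * 43^1*107^1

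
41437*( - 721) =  -29876077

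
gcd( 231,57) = 3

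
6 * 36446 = 218676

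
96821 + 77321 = 174142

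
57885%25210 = 7465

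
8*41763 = 334104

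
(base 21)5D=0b1110110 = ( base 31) 3p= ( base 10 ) 118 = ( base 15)7d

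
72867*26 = 1894542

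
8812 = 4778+4034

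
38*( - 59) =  - 2242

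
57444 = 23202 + 34242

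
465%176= 113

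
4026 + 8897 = 12923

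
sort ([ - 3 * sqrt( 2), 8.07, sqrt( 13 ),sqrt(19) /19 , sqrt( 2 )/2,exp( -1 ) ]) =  [ - 3*sqrt( 2 ), sqrt( 19 )/19 , exp( - 1 ),sqrt( 2)/2,sqrt( 13 ),8.07]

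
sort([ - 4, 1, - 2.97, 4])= [-4, - 2.97,1,4]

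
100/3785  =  20/757 =0.03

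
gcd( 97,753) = 1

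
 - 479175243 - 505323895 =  - 984499138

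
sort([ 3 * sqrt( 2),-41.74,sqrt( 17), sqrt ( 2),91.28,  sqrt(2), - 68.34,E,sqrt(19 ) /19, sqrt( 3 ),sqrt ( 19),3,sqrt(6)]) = [ - 68.34,-41.74 , sqrt( 19)/19 , sqrt (2), sqrt(2),sqrt(3),sqrt(6),E, 3 , sqrt(17),3*sqrt (2),  sqrt (19 ),91.28 ]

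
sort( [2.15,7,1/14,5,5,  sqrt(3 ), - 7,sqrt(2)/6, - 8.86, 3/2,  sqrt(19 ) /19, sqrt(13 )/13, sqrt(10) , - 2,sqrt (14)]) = [ - 8.86 , - 7, - 2,  1/14 , sqrt( 19 )/19, sqrt(2)/6, sqrt(13)/13 , 3/2 , sqrt( 3 ),2.15,sqrt(10 ) , sqrt(14),5,5,  7] 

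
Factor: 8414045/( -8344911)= - 3^( - 1) * 5^1* 1682809^1 *2781637^(-1)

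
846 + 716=1562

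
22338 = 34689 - 12351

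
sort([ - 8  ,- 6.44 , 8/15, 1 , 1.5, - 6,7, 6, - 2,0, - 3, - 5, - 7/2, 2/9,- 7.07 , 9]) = [- 8, - 7.07, - 6.44, - 6, - 5, - 7/2 , - 3,-2,0, 2/9,8/15, 1,1.5, 6, 7,9 ] 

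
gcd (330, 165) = 165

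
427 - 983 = -556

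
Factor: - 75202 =  -  2^1*19^1*1979^1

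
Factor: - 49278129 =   -  3^1*43^1*382001^1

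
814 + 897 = 1711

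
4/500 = 1/125 = 0.01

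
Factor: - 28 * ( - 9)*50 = 2^3*3^2  *5^2*7^1 = 12600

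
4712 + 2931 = 7643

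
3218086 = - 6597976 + 9816062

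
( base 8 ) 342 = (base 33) 6s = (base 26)8I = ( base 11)196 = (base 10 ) 226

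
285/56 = 285/56 = 5.09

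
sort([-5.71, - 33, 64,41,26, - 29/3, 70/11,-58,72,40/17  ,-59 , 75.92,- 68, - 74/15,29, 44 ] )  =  [ - 68, - 59, -58,-33, - 29/3,-5.71, - 74/15, 40/17, 70/11, 26,29,41, 44,64, 72, 75.92] 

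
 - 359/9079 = - 359/9079 = -0.04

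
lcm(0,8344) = 0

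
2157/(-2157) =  - 1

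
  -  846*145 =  - 122670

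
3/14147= 3/14147 = 0.00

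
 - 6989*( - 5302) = 37055678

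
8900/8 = 2225/2 = 1112.50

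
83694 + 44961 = 128655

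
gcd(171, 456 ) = 57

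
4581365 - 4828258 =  - 246893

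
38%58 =38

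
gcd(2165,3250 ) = 5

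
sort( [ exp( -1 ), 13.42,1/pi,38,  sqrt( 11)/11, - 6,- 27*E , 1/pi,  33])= [ - 27*E  , -6,  sqrt ( 11 )/11,1/pi, 1/pi,exp(-1),13.42,33,38] 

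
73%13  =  8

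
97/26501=97/26501 =0.00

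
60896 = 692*88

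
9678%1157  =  422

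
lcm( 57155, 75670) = 5372570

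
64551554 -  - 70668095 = 135219649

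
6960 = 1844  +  5116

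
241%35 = 31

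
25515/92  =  25515/92 = 277.34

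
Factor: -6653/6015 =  - 3^( - 1)*5^(- 1)*401^( -1)*6653^1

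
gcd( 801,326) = 1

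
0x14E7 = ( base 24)96n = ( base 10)5351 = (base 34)4ld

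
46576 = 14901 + 31675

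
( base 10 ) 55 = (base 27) 21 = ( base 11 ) 50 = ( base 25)25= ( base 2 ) 110111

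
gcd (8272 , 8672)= 16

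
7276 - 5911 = 1365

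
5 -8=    - 3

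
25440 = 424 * 60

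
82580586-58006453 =24574133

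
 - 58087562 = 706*( - 82277)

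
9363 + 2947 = 12310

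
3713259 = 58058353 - 54345094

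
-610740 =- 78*7830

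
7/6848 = 7/6848 = 0.00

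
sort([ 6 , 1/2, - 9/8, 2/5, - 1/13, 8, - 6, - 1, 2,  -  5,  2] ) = [ - 6, - 5, - 9/8, - 1,-1/13,2/5,  1/2,2, 2, 6,8]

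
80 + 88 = 168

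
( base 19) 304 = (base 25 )1ic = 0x43f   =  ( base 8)2077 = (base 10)1087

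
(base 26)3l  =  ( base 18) 59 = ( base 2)1100011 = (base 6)243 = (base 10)99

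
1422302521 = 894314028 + 527988493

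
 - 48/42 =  - 8/7= - 1.14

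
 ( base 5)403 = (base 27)3M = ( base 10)103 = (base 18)5D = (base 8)147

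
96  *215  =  20640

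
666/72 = 37/4 = 9.25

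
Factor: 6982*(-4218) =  - 2^2*3^1*19^1 * 37^1*3491^1 = -29450076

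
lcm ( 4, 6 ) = 12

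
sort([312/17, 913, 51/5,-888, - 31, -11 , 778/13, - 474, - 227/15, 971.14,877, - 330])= [- 888,-474, - 330, - 31 , - 227/15, - 11, 51/5,312/17, 778/13, 877 , 913, 971.14 ] 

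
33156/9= 3684 = 3684.00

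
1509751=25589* 59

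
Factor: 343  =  7^3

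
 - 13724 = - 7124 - 6600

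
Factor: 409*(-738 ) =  - 301842 = -2^1*3^2 * 41^1*409^1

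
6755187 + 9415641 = 16170828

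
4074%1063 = 885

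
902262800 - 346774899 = 555487901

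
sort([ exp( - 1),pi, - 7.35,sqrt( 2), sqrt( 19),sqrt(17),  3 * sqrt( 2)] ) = [ - 7.35,exp( - 1),sqrt( 2 ) , pi,sqrt( 17),3*sqrt( 2) , sqrt( 19)]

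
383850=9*42650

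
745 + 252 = 997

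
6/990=1/165 = 0.01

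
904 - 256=648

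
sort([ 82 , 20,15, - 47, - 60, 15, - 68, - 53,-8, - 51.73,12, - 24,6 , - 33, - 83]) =[  -  83, -68 , - 60, - 53, - 51.73, - 47, - 33, - 24, - 8, 6, 12,15,15, 20, 82]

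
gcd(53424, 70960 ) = 16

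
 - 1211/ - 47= 1211/47  =  25.77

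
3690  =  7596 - 3906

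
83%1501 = 83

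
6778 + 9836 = 16614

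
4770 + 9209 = 13979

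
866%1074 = 866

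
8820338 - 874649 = 7945689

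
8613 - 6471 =2142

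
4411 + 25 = 4436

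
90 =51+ 39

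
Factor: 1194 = 2^1*3^1*199^1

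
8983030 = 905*9926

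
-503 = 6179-6682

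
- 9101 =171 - 9272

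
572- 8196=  - 7624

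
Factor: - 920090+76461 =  - 843629^1 = - 843629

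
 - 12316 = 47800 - 60116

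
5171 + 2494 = 7665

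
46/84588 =23/42294 = 0.00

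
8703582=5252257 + 3451325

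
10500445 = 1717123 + 8783322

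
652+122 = 774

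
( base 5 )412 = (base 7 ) 212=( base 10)107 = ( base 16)6b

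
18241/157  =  18241/157  =  116.18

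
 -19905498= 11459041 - 31364539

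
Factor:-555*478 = -265290 = -2^1*3^1 * 5^1*37^1*239^1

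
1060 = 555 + 505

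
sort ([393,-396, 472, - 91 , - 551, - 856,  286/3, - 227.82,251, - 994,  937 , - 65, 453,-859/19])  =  [ - 994,  -  856, - 551, - 396, - 227.82, - 91, -65, - 859/19,286/3, 251,393,453,472, 937 ]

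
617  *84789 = 52314813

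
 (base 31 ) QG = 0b1100110110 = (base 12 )586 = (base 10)822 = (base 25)17m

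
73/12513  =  73/12513 =0.01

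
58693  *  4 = 234772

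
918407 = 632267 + 286140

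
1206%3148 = 1206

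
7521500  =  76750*98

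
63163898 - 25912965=37250933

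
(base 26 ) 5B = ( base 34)45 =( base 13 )AB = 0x8D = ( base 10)141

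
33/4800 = 11/1600 = 0.01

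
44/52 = 11/13 = 0.85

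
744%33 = 18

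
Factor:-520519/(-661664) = 2^( - 5)*23^(  -  1)*29^(-1 ) *31^( - 1)*313^1 * 1663^1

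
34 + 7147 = 7181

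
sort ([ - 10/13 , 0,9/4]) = [ - 10/13,0,9/4 ] 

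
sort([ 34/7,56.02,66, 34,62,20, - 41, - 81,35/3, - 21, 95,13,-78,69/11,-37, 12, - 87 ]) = [ - 87 , - 81, - 78, - 41, - 37, - 21, 34/7,69/11,35/3,12,13,20, 34,56.02,62 , 66,95]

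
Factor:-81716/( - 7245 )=2^2*  3^(- 2 )*5^( - 1)*7^( - 1 )*23^( - 1) * 31^1*659^1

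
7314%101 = 42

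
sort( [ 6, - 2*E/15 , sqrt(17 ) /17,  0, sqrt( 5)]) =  [-2*E/15, 0,sqrt(17 )/17, sqrt(5 ), 6 ] 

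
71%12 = 11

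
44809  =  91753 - 46944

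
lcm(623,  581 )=51709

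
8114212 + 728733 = 8842945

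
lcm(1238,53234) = 53234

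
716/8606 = 358/4303  =  0.08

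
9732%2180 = 1012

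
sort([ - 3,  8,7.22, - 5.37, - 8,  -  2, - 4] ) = [ - 8, - 5.37, - 4, - 3, - 2,7.22, 8]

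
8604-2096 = 6508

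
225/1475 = 9/59= 0.15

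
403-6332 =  - 5929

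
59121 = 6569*9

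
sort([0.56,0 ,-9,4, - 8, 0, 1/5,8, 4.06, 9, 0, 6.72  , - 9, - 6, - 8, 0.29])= [ - 9, -9, - 8,-8,  -  6, 0, 0, 0, 1/5, 0.29,  0.56,4, 4.06,6.72 , 8, 9]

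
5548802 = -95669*( -58) 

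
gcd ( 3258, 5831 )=1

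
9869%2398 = 277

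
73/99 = 73/99 = 0.74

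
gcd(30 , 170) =10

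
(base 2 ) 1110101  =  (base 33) 3I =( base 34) 3F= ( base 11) A7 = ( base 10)117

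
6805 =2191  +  4614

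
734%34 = 20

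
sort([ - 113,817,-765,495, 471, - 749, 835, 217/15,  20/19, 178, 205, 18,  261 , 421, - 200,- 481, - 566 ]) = [ - 765, - 749, - 566, - 481, - 200,-113  ,  20/19, 217/15,18,178,205, 261, 421, 471,495,817 , 835 ] 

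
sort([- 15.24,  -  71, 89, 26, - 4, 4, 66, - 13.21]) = [ - 71, - 15.24  , - 13.21, - 4, 4, 26,66, 89]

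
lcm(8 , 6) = 24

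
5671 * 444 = 2517924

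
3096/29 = 106 + 22/29  =  106.76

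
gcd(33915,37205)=35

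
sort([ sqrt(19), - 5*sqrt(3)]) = [ - 5*sqrt(3 ),sqrt(19) ] 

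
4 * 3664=14656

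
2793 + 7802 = 10595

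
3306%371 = 338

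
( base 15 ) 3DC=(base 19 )288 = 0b1101110010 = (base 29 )11c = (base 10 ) 882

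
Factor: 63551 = 103^1*617^1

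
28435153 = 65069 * 437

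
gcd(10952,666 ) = 74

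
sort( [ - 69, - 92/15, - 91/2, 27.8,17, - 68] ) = [-69,  -  68, - 91/2, - 92/15, 17, 27.8 ]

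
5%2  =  1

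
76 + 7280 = 7356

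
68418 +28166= 96584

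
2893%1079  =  735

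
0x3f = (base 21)30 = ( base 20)33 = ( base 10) 63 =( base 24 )2f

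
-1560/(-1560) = 1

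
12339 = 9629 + 2710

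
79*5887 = 465073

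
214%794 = 214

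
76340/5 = 15268=15268.00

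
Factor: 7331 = 7331^1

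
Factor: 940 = 2^2 * 5^1*47^1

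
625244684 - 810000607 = -184755923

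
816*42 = 34272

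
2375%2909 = 2375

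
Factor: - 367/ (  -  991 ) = 367^1*991^(- 1 )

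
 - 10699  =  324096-334795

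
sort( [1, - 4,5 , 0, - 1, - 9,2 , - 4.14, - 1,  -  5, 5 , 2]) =[ - 9, - 5,- 4.14,  -  4, - 1, - 1,0,1,2,2 , 5,  5] 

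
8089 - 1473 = 6616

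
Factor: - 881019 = -3^2*53^1 * 1847^1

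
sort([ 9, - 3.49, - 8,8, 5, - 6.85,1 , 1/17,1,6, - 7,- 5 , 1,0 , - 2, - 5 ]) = [-8,- 7, - 6.85 , - 5, - 5, -3.49, - 2,0, 1/17,1,1,1,  5,6,8 , 9 ]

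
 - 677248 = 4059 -681307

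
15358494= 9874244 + 5484250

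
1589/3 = 529 + 2/3 =529.67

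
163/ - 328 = -163/328  =  - 0.50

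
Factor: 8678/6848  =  2^( - 5 )*107^( - 1)* 4339^1 = 4339/3424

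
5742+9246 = 14988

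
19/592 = 19/592 = 0.03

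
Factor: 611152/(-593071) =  - 2^4 *38197^1*593071^(-1) 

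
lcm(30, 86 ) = 1290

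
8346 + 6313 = 14659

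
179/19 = 9 + 8/19 = 9.42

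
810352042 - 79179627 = 731172415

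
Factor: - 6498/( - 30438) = 19^1*89^ ( - 1 ) = 19/89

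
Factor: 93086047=127^1*421^1*1741^1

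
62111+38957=101068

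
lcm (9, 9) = 9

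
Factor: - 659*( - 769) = 506771 = 659^1*769^1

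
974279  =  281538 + 692741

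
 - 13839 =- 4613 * 3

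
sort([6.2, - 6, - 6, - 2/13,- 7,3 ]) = [ -7, - 6, - 6, - 2/13,3 , 6.2] 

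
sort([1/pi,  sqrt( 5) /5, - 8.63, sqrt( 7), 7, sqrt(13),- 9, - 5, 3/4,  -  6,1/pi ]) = [ - 9, - 8.63, - 6,-5, 1/pi, 1/pi,sqrt(5 )/5, 3/4, sqrt (7 ),sqrt(13),  7]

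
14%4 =2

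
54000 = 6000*9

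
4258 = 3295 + 963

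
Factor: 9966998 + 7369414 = 2^2*3^2*271^1*1777^1 =17336412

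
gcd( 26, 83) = 1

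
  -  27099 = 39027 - 66126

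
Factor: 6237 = 3^4* 7^1*11^1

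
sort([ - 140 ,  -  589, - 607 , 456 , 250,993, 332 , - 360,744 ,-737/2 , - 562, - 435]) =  [-607,  -  589, - 562, - 435, - 737/2, - 360 , -140 , 250,332,456 , 744, 993] 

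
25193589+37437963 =62631552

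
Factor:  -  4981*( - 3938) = 19615178 = 2^1 * 11^1*17^1*179^1 * 293^1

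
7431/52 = 7431/52 = 142.90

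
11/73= 11/73 = 0.15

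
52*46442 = 2414984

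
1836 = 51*36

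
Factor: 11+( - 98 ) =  - 87 = -  3^1*29^1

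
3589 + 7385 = 10974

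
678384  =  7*96912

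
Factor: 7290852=2^2*3^1*191^1*3181^1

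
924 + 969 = 1893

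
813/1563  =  271/521 = 0.52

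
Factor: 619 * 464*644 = 2^6 * 7^1*23^1*29^1*619^1 =184967104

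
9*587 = 5283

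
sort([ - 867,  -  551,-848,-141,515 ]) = [ - 867, - 848, - 551, - 141,515]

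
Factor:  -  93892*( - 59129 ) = 2^2*7^1*8447^1*23473^1 = 5551740068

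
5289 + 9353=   14642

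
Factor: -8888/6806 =-2^2*11^1*41^( - 1)*83^( - 1)*101^1 = -4444/3403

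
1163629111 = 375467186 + 788161925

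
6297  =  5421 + 876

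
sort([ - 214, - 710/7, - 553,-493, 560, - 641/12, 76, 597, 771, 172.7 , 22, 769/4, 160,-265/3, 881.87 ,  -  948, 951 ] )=[ - 948,  -  553, - 493,-214, - 710/7,-265/3, - 641/12, 22,76,160, 172.7,769/4, 560, 597 , 771,881.87,951 ] 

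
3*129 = 387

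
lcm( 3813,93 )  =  3813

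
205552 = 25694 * 8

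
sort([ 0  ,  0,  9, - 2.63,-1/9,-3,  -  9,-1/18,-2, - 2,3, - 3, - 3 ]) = [ - 9, - 3, - 3,-3,-2.63 ,-2, - 2,-1/9, - 1/18 , 0,0, 3,  9]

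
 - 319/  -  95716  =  319/95716 = 0.00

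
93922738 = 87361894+6560844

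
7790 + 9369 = 17159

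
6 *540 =3240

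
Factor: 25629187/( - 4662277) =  - 19^( - 1)*59^1*337^1 * 1289^1*245383^( - 1 ) 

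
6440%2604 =1232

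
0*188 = 0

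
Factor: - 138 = - 2^1*3^1*23^1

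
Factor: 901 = 17^1*53^1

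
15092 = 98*154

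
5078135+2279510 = 7357645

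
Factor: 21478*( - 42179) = -905920562 = - 2^1*10739^1*42179^1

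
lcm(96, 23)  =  2208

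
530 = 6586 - 6056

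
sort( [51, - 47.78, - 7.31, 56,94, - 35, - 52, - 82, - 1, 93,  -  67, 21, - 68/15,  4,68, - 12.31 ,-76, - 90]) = [ - 90,- 82, - 76, - 67 , - 52, - 47.78 ,  -  35 , - 12.31, - 7.31, - 68/15 , - 1, 4,  21,51, 56,68 , 93,94 ]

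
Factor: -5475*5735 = - 31399125= - 3^1*5^3 * 31^1*37^1 * 73^1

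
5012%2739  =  2273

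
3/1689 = 1/563 = 0.00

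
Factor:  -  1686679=-31^1*54409^1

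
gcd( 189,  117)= 9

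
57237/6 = 19079/2 = 9539.50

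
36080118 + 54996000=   91076118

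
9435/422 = 22 + 151/422 = 22.36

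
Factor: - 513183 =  - 3^1*11^1*15551^1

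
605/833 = 605/833 =0.73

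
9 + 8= 17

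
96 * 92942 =8922432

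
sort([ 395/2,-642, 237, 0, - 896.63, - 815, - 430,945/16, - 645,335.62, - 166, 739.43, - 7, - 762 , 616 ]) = [ - 896.63, - 815, - 762, - 645, - 642, - 430, - 166 , - 7, 0,945/16,395/2,237,335.62, 616 , 739.43 ]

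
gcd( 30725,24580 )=6145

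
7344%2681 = 1982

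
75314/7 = 10759  +  1/7 = 10759.14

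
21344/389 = 54 + 338/389= 54.87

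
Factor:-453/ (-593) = 3^1*151^1*593^(- 1 ) 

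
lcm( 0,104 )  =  0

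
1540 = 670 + 870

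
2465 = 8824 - 6359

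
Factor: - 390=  - 2^1*3^1 * 5^1 *13^1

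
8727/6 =2909/2 = 1454.50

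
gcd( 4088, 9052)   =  292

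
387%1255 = 387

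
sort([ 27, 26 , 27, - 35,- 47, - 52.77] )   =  [  -  52.77, - 47, - 35,26, 27 , 27] 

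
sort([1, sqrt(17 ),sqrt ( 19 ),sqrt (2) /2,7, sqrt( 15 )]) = [ sqrt( 2 ) /2,1, sqrt( 15), sqrt( 17 ), sqrt(19),7]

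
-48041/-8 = 48041/8 = 6005.12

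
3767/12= 313  +  11/12 = 313.92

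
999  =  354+645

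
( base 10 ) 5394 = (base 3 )21101210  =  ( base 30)5to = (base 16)1512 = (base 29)6c0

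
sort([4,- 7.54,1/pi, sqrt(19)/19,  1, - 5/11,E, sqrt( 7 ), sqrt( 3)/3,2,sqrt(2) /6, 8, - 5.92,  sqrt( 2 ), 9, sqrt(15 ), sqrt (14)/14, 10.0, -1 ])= [ - 7.54, - 5.92 , - 1, - 5/11, sqrt( 19 )/19, sqrt (2)/6,sqrt(14) /14, 1/pi,  sqrt(3)/3,1, sqrt( 2), 2, sqrt(7 ), E, sqrt( 15), 4,8, 9, 10.0 ]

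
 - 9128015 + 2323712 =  - 6804303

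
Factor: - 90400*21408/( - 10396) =4281600/23= 2^8*3^1*5^2*23^(  -  1)*223^1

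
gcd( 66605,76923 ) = 77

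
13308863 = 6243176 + 7065687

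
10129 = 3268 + 6861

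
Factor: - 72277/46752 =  - 2^(  -  5 )*3^( - 1 )*487^( - 1) * 72277^1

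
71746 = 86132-14386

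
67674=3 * 22558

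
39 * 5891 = 229749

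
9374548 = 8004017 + 1370531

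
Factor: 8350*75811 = 2^1*5^2*47^1  *  167^1*1613^1 = 633021850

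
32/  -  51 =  - 32/51 = - 0.63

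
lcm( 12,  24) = 24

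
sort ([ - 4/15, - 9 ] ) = [ - 9, - 4/15] 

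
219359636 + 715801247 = 935160883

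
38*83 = 3154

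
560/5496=70/687 = 0.10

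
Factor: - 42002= -2^1*21001^1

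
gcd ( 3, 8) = 1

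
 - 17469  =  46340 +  - 63809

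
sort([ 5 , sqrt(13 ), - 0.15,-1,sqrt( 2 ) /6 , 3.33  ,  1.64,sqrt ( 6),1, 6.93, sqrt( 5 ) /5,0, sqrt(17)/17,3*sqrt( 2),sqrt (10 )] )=[ - 1, - 0.15, 0, sqrt ( 2)/6,sqrt(17) /17,sqrt(5 ) /5,1,1.64,sqrt (6),sqrt(10 ) , 3.33,sqrt( 13 ), 3 * sqrt( 2),5,6.93 ] 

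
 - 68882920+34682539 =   -  34200381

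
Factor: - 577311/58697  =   - 3^1*7^1*37^1*79^ ( -1 ) = - 777/79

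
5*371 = 1855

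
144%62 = 20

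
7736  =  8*967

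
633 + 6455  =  7088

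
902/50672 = 451/25336 =0.02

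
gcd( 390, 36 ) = 6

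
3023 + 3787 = 6810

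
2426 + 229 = 2655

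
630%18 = 0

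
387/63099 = 43/7011 = 0.01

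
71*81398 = 5779258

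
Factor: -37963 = - 37963^1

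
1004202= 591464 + 412738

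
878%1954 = 878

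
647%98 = 59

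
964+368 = 1332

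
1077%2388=1077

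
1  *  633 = 633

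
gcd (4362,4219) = 1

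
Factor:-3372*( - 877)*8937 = 2^2*3^4*281^1*331^1*877^1 = 26428889628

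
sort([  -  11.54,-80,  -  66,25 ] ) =[ - 80, -66, - 11.54,25 ] 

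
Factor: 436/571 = 2^2*109^1 * 571^( - 1 )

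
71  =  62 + 9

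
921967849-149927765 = 772040084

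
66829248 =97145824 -30316576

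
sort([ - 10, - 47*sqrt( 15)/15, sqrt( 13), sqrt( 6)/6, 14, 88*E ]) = [-47*sqrt(15)/15, - 10,sqrt(6)/6 , sqrt(13),  14,88 *E ]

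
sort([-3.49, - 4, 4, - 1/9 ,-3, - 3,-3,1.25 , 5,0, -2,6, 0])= [ - 4, - 3.49, - 3,-3,  -  3, - 2, - 1/9,0,0,1.25,4, 5, 6 ] 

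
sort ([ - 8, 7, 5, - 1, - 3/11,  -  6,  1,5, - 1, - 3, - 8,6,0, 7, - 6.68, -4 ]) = [ - 8, - 8,- 6.68, - 6, - 4, - 3, - 1,-1, - 3/11, 0, 1,5,5, 6,  7 , 7 ]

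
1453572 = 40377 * 36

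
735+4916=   5651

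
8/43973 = 8/43973 = 0.00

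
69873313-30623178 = 39250135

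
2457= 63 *39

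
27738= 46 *603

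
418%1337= 418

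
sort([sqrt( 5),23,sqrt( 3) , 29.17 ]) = [sqrt(3 ),  sqrt( 5), 23,29.17]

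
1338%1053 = 285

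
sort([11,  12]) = [ 11,12] 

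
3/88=3/88 = 0.03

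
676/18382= 26/707 = 0.04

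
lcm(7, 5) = 35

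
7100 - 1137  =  5963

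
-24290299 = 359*(-67661 )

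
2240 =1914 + 326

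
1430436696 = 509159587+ 921277109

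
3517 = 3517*1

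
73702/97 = 759 + 79/97 = 759.81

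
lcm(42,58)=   1218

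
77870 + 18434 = 96304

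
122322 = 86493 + 35829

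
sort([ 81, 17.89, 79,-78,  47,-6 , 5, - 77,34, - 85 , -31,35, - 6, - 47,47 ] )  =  [- 85,  -  78,  -  77, - 47, - 31, - 6, - 6, 5, 17.89, 34, 35,47, 47, 79, 81 ] 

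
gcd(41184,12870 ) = 2574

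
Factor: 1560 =2^3*3^1*5^1*13^1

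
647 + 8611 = 9258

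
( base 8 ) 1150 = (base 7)1540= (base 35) HL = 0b1001101000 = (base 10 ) 616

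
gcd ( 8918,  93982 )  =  686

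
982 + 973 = 1955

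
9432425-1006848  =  8425577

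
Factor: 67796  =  2^2* 17^1 * 997^1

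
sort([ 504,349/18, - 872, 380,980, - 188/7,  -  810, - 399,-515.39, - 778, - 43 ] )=[  -  872,-810, - 778 , -515.39, - 399, - 43, - 188/7,349/18,380, 504,980 ] 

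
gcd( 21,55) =1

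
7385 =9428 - 2043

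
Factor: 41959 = 41959^1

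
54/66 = 9/11 = 0.82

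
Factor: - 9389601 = -3^4*13^1*37^1*241^1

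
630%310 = 10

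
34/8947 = 34/8947 =0.00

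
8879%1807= 1651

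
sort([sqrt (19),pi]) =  [ pi,  sqrt(19 ) ] 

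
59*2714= 160126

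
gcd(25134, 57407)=59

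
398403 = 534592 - 136189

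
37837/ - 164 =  - 231 + 47/164 = - 230.71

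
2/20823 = 2/20823= 0.00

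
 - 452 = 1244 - 1696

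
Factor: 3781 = 19^1 * 199^1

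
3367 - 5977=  - 2610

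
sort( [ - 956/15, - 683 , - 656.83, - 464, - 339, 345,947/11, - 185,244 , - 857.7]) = [ - 857.7, - 683,-656.83,-464, - 339, - 185, - 956/15, 947/11,244,345 ]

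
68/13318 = 34/6659 = 0.01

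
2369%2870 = 2369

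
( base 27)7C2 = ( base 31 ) 5K4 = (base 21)C6B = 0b1010100110101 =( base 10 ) 5429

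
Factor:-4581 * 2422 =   -  11095182  =  - 2^1*3^2*7^1*173^1*509^1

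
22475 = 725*31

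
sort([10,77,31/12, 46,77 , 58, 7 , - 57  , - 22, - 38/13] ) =[ - 57,  -  22, - 38/13,  31/12,7, 10, 46,58,77,  77 ] 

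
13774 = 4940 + 8834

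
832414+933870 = 1766284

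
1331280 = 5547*240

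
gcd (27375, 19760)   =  5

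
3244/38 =1622/19= 85.37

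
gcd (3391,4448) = 1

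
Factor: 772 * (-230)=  - 2^3 * 5^1*23^1*193^1 = - 177560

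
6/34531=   6/34531=0.00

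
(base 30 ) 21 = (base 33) 1s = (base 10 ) 61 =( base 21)2j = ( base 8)75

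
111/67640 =111/67640 = 0.00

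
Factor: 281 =281^1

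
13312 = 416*32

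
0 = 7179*0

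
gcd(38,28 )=2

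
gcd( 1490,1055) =5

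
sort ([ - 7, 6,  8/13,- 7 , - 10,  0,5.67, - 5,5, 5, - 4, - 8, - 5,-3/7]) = [  -  10, - 8, - 7, - 7, - 5, - 5, - 4, - 3/7,  0,8/13,5,5, 5.67,6]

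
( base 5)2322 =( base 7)661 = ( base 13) 1CC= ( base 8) 521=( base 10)337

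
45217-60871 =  - 15654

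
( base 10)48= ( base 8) 60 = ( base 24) 20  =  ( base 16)30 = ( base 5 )143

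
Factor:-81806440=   -2^3*5^1*163^1*12547^1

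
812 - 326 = 486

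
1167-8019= - 6852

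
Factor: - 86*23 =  - 1978= - 2^1*23^1 *43^1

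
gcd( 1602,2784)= 6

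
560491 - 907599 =  -  347108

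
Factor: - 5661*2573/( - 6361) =3^2*17^1 * 31^1* 37^1*83^1 * 6361^ ( - 1)= 14565753/6361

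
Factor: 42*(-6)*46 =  - 11592=- 2^3*3^2*7^1*23^1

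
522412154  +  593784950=1116197104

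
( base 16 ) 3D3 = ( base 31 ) 10I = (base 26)1BH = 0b1111010011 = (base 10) 979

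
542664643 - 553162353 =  - 10497710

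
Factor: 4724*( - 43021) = - 203231204= -  2^2*11^1*1181^1 *3911^1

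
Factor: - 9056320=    - 2^6*5^1* 7^1*13^1*311^1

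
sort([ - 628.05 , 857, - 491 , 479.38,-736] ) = [ - 736, - 628.05, - 491,  479.38,  857]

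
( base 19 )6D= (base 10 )127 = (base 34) 3P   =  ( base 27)4j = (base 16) 7f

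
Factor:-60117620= - 2^2*5^1*3005881^1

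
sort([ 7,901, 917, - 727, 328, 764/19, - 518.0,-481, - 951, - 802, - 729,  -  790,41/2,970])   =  [ - 951,  -  802, - 790, - 729, - 727, - 518.0,-481, 7,  41/2,  764/19,328, 901, 917, 970]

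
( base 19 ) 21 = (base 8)47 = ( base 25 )1E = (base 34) 15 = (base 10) 39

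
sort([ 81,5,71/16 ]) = [ 71/16, 5,  81]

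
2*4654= 9308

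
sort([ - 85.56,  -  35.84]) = [-85.56, - 35.84]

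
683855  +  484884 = 1168739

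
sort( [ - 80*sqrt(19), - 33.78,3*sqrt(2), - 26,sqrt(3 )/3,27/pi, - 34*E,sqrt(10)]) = [ - 80*sqrt( 19 ), -34*E, - 33.78, - 26, sqrt( 3)/3, sqrt(10),3*sqrt(2), 27/pi] 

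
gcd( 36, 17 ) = 1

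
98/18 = 5 + 4/9  =  5.44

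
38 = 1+37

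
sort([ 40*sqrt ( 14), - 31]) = [-31, 40*sqrt( 14 ) ] 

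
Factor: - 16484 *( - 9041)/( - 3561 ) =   -  2^2*3^( - 1)*13^1*317^1*1187^( - 1)*9041^1= -149031844/3561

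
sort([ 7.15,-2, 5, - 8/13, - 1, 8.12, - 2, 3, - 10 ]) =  [ - 10, - 2, - 2, - 1, - 8/13, 3, 5,7.15,8.12 ]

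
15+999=1014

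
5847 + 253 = 6100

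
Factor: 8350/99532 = 2^ (-1)*5^2*149^ ( - 1) = 25/298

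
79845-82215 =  -2370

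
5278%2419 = 440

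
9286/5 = 1857 + 1/5  =  1857.20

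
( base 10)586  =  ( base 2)1001001010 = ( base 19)1bg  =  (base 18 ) 1ea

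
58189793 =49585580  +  8604213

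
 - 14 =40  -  54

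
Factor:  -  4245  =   - 3^1*5^1*283^1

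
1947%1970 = 1947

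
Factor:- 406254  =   - 2^1*3^1  *  67709^1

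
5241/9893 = 5241/9893 =0.53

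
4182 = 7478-3296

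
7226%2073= 1007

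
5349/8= 668  +  5/8= 668.62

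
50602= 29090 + 21512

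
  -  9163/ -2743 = 9163/2743 = 3.34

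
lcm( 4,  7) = 28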